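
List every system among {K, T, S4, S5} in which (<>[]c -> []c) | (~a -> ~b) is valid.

S4-tableau for the negation ~((<>[]c -> []c) | (~a -> ~b)):
1. ~((<>[]c -> []c) | (~a -> ~b)), 0
2. ~(<>[]c -> []c), 0   [~|-rule on 1]
3. ~(~a -> ~b), 0   [~|-rule on 1]
4. <>[]c, 0   [~->-rule on 2]
5. ~[]c, 0   [~->-rule on 2]
6. ~a, 0   [~->-rule on 3]
7. b, 0   [~->-rule on 3]
8. []c, 1   [<>-rule on 4: fresh world 1, 0R1]
9. c, 1   [[]-rule on 8 via 1R1]
10. ~c, 2   [~[]-rule on 5: fresh world 2, 0R2]
Accessibility: 0R0, 0R1, 0R2, 1R1, 2R2
Complete open branch: countermodel on an S4-frame, so not valid in S4, nor in K, T (the same frame is also a K-frame and a T-frame).
S5-tableau for the negation ~((<>[]c -> []c) | (~a -> ~b)):
1. ~((<>[]c -> []c) | (~a -> ~b)), 0
2. ~(<>[]c -> []c), 0   [~|-rule on 1]
3. ~(~a -> ~b), 0   [~|-rule on 1]
4. <>[]c, 0   [~->-rule on 2]
5. ~[]c, 0   [~->-rule on 2]
6. ~a, 0   [~->-rule on 3]
7. b, 0   [~->-rule on 3]
8. []c, 1   [<>-rule on 4: fresh world 1, 0R1]
9. c, 0   [[]-rule on 8 via 1R0]
10. c, 1   [[]-rule on 8 via 1R1]
11. ~c, 2   [~[]-rule on 5: fresh world 2, 0R2]
12. c, 2   [[]-rule on 8 via 1R2]
Accessibility: 0R0, 0R1, 0R2, 1R0, 1R1, 1R2, 2R0, 2R1, 2R2
Branch closes: c and ~c both at 2.
Every branch closes (one shown): valid in S5.

S5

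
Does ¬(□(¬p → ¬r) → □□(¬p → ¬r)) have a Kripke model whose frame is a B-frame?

1. ¬(□(¬p → ¬r) → □□(¬p → ¬r)), 0
2. □(¬p → ¬r), 0   [¬→-rule on 1]
3. ¬□□(¬p → ¬r), 0   [¬→-rule on 1]
4. ¬p → ¬r, 0   [□-rule on 2 via 0R0]
5. ¬r, 0   [→-rule on 4 (branches; this branch)]
6. ¬□(¬p → ¬r), 1   [¬□-rule on 3: fresh world 1, 0R1]
7. ¬p → ¬r, 1   [□-rule on 2 via 0R1]
8. ¬r, 1   [→-rule on 7 (branches; this branch)]
9. ¬(¬p → ¬r), 2   [¬□-rule on 6: fresh world 2, 1R2]
10. ¬p, 2   [¬→-rule on 9]
11. r, 2   [¬→-rule on 9]
Accessibility: 0R0, 0R1, 1R0, 1R1, 1R2, 2R1, 2R2

Satisfiable (open branch found)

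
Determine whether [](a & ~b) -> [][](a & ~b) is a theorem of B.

Tableau for the negation ~([](a & ~b) -> [][](a & ~b)):
1. ~([](a & ~b) -> [][](a & ~b)), u
2. [](a & ~b), u
3. ~[][](a & ~b), u
4. a & ~b, u
5. a, u
6. ~b, u
7. ~[](a & ~b), v
8. a & ~b, v
9. a, v
10. ~b, v
11. ~(a & ~b), w
12. b, w
Accessibility: uRu, uRv, vRu, vRv, vRw, wRv, wRw
The negation has an open branch (countermodel exists).

No, not valid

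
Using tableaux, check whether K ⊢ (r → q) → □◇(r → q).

Tableau for the negation ¬((r → q) → □◇(r → q)):
1. ¬((r → q) → □◇(r → q)), w0
2. r → q, w0
3. ¬□◇(r → q), w0
4. q, w0
5. ¬◇(r → q), w1
Accessibility: w0Rw1
The negation has an open branch (countermodel exists).

Not valid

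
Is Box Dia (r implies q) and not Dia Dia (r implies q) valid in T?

Tableau for the negation not (Box Dia (r implies q) and not Dia Dia (r implies q)):
1. not (Box Dia (r implies q) and not Dia Dia (r implies q)), 0
2. Dia Dia (r implies q), 0
3. Dia (r implies q), 1
4. r implies q, 2
5. q, 2
Accessibility: 0R0, 0R1, 1R1, 1R2, 2R2
The negation has an open branch (countermodel exists).

No, not valid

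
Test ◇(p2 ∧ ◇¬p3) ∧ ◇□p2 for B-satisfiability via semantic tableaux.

Satisfiable

1. ◇(p2 ∧ ◇¬p3) ∧ ◇□p2, w0
2. ◇(p2 ∧ ◇¬p3), w0
3. ◇□p2, w0
4. p2 ∧ ◇¬p3, w1
5. p2, w1
6. ◇¬p3, w1
7. □p2, w2
8. p2, w0
9. p2, w2
10. ¬p3, w3
Accessibility: w0Rw0, w0Rw1, w0Rw2, w1Rw0, w1Rw1, w1Rw3, w2Rw0, w2Rw2, w3Rw1, w3Rw3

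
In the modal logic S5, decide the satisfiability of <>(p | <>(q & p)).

Satisfiable (open branch found)

1. <>(p | <>(q & p)), u
2. p | <>(q & p), v
3. <>(q & p), v
4. q & p, w
5. q, w
6. p, w
Accessibility: uRu, uRv, uRw, vRu, vRv, vRw, wRu, wRv, wRw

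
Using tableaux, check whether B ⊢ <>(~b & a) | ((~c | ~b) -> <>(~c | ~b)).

Tableau for the negation ~(<>(~b & a) | ((~c | ~b) -> <>(~c | ~b))):
1. ~(<>(~b & a) | ((~c | ~b) -> <>(~c | ~b))), u
2. ~<>(~b & a), u
3. ~((~c | ~b) -> <>(~c | ~b)), u
4. ~c | ~b, u
5. ~<>(~c | ~b), u
6. ~(~b & a), u
7. ~(~c | ~b), u
8. c, u
9. b, u
10. ~b, u
Accessibility: uRu
Branch closes: b and ~b both at u.
All branches of the negation close; one closing branch shown above.

Yes, valid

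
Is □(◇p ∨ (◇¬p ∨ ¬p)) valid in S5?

Valid

Tableau for the negation ¬□(◇p ∨ (◇¬p ∨ ¬p)):
1. ¬□(◇p ∨ (◇¬p ∨ ¬p)), w0
2. ¬(◇p ∨ (◇¬p ∨ ¬p)), w1   [¬□-rule on 1: fresh world w1, w0Rw1]
3. ¬◇p, w1   [¬∨-rule on 2]
4. ¬(◇¬p ∨ ¬p), w1   [¬∨-rule on 2]
5. ¬◇¬p, w1   [¬∨-rule on 4]
6. p, w1   [¬∨-rule on 4]
7. ¬p, w0   [¬◇-rule on 3 via w1Rw0]
8. ¬p, w1   [¬◇-rule on 3 via w1Rw1]
Accessibility: w0Rw0, w0Rw1, w1Rw0, w1Rw1
Branch closes: p and ¬p both at w1.
Every branch of the negation's tableau closes; the branch above is one of them.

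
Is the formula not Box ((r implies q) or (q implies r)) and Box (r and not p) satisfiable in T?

1. not Box ((r implies q) or (q implies r)) and Box (r and not p), 0
2. not Box ((r implies q) or (q implies r)), 0
3. Box (r and not p), 0
4. r and not p, 0
5. r, 0
6. not p, 0
7. not ((r implies q) or (q implies r)), 1
8. not (r implies q), 1
9. not (q implies r), 1
10. r, 1
11. not q, 1
12. q, 1
13. not r, 1
Accessibility: 0R0, 0R1, 1R1
Branch closes: q and not q both at 1.
(One branch shown.) All branches close.

Unsatisfiable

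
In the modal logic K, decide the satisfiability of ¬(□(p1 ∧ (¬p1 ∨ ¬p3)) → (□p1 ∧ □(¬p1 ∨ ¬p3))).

1. ¬(□(p1 ∧ (¬p1 ∨ ¬p3)) → (□p1 ∧ □(¬p1 ∨ ¬p3))), 0
2. □(p1 ∧ (¬p1 ∨ ¬p3)), 0   [¬→-rule on 1]
3. ¬(□p1 ∧ □(¬p1 ∨ ¬p3)), 0   [¬→-rule on 1]
4. ¬□(¬p1 ∨ ¬p3), 0   [¬∧-rule on 3 (branches; this branch)]
5. ¬(¬p1 ∨ ¬p3), 1   [¬□-rule on 4: fresh world 1, 0R1]
6. p1, 1   [¬∨-rule on 5]
7. p3, 1   [¬∨-rule on 5]
8. p1 ∧ (¬p1 ∨ ¬p3), 1   [□-rule on 2 via 0R1]
9. ¬p1 ∨ ¬p3, 1   [∧-rule on 8]
10. ¬p3, 1   [∨-rule on 9 (branches; this branch)]
Accessibility: 0R1
Branch closes: p3 and ¬p3 both at 1.
All branches of the tableau close; one closing branch shown above.

Unsatisfiable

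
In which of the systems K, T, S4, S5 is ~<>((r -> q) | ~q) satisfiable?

T-tableau for the formula:
1. ~<>((r -> q) | ~q), u
2. ~((r -> q) | ~q), u
3. ~(r -> q), u
4. q, u
5. r, u
6. ~q, u
Accessibility: uRu
Branch closes: q and ~q both at u.
Every branch closes (one shown): unsatisfiable in T, hence also in S4, S5 (every S4/S5-frame is a T-frame).
K-tableau for the formula:
1. ~<>((r -> q) | ~q), u
Complete open branch: satisfiable in K.

K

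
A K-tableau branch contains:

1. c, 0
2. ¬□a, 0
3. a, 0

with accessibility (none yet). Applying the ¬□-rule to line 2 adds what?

a fresh world 1 with 0R1, and ¬a at 1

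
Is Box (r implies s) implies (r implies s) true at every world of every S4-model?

Valid in S4

Tableau for the negation not (Box (r implies s) implies (r implies s)):
1. not (Box (r implies s) implies (r implies s)), u
2. Box (r implies s), u
3. not (r implies s), u
4. r, u
5. not s, u
6. r implies s, u
7. s, u
Accessibility: uRu
Branch closes: s and not s both at u.
All branches of the negation close; one closing branch shown above.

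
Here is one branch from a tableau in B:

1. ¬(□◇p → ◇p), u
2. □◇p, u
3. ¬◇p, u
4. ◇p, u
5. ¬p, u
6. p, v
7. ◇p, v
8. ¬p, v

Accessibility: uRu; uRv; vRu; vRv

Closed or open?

Both p and ¬p appear at v.

Closed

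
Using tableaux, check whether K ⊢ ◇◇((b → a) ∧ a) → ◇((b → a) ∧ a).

No, not valid

Tableau for the negation ¬(◇◇((b → a) ∧ a) → ◇((b → a) ∧ a)):
1. ¬(◇◇((b → a) ∧ a) → ◇((b → a) ∧ a)), w0
2. ◇◇((b → a) ∧ a), w0   [¬→-rule on 1]
3. ¬◇((b → a) ∧ a), w0   [¬→-rule on 1]
4. ◇((b → a) ∧ a), w1   [◇-rule on 2: fresh world w1, w0Rw1]
5. ¬((b → a) ∧ a), w1   [¬◇-rule on 3 via w0Rw1]
6. ¬a, w1   [¬∧-rule on 5 (branches; this branch)]
7. (b → a) ∧ a, w2   [◇-rule on 4: fresh world w2, w1Rw2]
8. b → a, w2   [∧-rule on 7]
9. a, w2   [∧-rule on 7]
Accessibility: w0Rw1, w1Rw2
The negation has an open branch (countermodel exists).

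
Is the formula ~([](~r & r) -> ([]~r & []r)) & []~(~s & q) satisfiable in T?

1. ~([](~r & r) -> ([]~r & []r)) & []~(~s & q), w0
2. ~([](~r & r) -> ([]~r & []r)), w0
3. []~(~s & q), w0
4. [](~r & r), w0
5. ~([]~r & []r), w0
6. ~(~s & q), w0
7. ~r & r, w0
8. ~r, w0
9. r, w0
Accessibility: w0Rw0
Branch closes: r and ~r both at w0.
Every branch closes; the branch above is one of them.

Unsatisfiable (every branch closes)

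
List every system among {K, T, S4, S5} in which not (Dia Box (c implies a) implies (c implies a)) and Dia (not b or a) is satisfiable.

K, T, S4

S4-tableau for the formula:
1. not (Dia Box (c implies a) implies (c implies a)) and Dia (not b or a), w0
2. not (Dia Box (c implies a) implies (c implies a)), w0
3. Dia (not b or a), w0
4. Dia Box (c implies a), w0
5. not (c implies a), w0
6. c, w0
7. not a, w0
8. not b or a, w1
9. a, w1
10. Box (c implies a), w2
11. c implies a, w2
12. a, w2
Accessibility: w0Rw0, w0Rw1, w0Rw2, w1Rw1, w2Rw2
Complete open branch: satisfiable in S4, hence also in K, T (this S4-model is also a K-model and a T-model).
S5-tableau for the formula:
1. not (Dia Box (c implies a) implies (c implies a)) and Dia (not b or a), w0
2. not (Dia Box (c implies a) implies (c implies a)), w0
3. Dia (not b or a), w0
4. Dia Box (c implies a), w0
5. not (c implies a), w0
6. c, w0
7. not a, w0
8. not b or a, w1
9. a, w1
10. Box (c implies a), w2
11. c implies a, w0
12. c implies a, w1
13. c implies a, w2
14. a, w0
Accessibility: w0Rw0, w0Rw1, w0Rw2, w1Rw0, w1Rw1, w1Rw2, w2Rw0, w2Rw1, w2Rw2
Branch closes: a and not a both at w0.
Every branch closes (one shown): unsatisfiable in S5.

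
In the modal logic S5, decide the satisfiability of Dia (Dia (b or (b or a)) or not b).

1. Dia (Dia (b or (b or a)) or not b), w0
2. Dia (b or (b or a)) or not b, w1   [Dia-rule on 1: fresh world w1, w0Rw1]
3. not b, w1   [or-rule on 2 (branches; this branch)]
Accessibility: w0Rw0, w0Rw1, w1Rw0, w1Rw1

Satisfiable (open branch found)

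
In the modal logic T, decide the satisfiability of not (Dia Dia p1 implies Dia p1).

1. not (Dia Dia p1 implies Dia p1), w0
2. Dia Dia p1, w0
3. not Dia p1, w0
4. not p1, w0
5. Dia p1, w1
6. not p1, w1
7. p1, w2
Accessibility: w0Rw0, w0Rw1, w1Rw1, w1Rw2, w2Rw2

Satisfiable (open branch found)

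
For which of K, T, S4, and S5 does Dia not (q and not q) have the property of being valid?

T-tableau for the negation not Dia not (q and not q):
1. not Dia not (q and not q), 0
2. q and not q, 0
3. q, 0
4. not q, 0
Accessibility: 0R0
Branch closes: q and not q both at 0.
Every branch closes (one shown): valid in T, hence also in S4, S5 (every theorem of T is a theorem of S4 and S5).
K-tableau for the negation not Dia not (q and not q):
1. not Dia not (q and not q), 0
Complete open branch: countermodel on a K-frame, so not valid in K.

T, S4, S5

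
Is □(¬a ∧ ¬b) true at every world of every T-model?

Tableau for the negation ¬□(¬a ∧ ¬b):
1. ¬□(¬a ∧ ¬b), w0
2. ¬(¬a ∧ ¬b), w1
3. b, w1
Accessibility: w0Rw0, w0Rw1, w1Rw1
The negation has an open branch (countermodel exists).

Not valid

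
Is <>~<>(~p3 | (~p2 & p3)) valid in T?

Tableau for the negation ~<>~<>(~p3 | (~p2 & p3)):
1. ~<>~<>(~p3 | (~p2 & p3)), w0
2. <>(~p3 | (~p2 & p3)), w0   [~<>-rule on 1 via w0Rw0]
3. ~p3 | (~p2 & p3), w1   [<>-rule on 2: fresh world w1, w0Rw1]
4. <>(~p3 | (~p2 & p3)), w1   [~<>-rule on 1 via w0Rw1]
5. ~p2 & p3, w1   [|-rule on 3 (branches; this branch)]
6. ~p2, w1   [&-rule on 5]
7. p3, w1   [&-rule on 5]
8. ~p3 | (~p2 & p3), w2   [<>-rule on 4: fresh world w2, w1Rw2]
9. ~p2 & p3, w2   [|-rule on 8 (branches; this branch)]
10. ~p2, w2   [&-rule on 9]
11. p3, w2   [&-rule on 9]
Accessibility: w0Rw0, w0Rw1, w1Rw1, w1Rw2, w2Rw2
The negation has an open branch (countermodel exists).

Invalid (countermodel exists)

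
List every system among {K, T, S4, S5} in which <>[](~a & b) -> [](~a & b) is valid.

S5

S5-tableau for the negation ~(<>[](~a & b) -> [](~a & b)):
1. ~(<>[](~a & b) -> [](~a & b)), 0
2. <>[](~a & b), 0
3. ~[](~a & b), 0
4. [](~a & b), 1
5. ~a & b, 0
6. ~a, 0
7. b, 0
8. ~a & b, 1
9. ~a, 1
10. b, 1
11. ~(~a & b), 2
12. ~a & b, 2
13. ~a, 2
14. b, 2
15. ~b, 2
Accessibility: 0R0, 0R1, 0R2, 1R0, 1R1, 1R2, 2R0, 2R1, 2R2
Branch closes: b and ~b both at 2.
Every branch closes (one shown): valid in S5.
S4-tableau for the negation ~(<>[](~a & b) -> [](~a & b)):
1. ~(<>[](~a & b) -> [](~a & b)), 0
2. <>[](~a & b), 0
3. ~[](~a & b), 0
4. [](~a & b), 1
5. ~a & b, 1
6. ~a, 1
7. b, 1
8. ~(~a & b), 2
9. ~b, 2
Accessibility: 0R0, 0R1, 0R2, 1R1, 2R2
Complete open branch: countermodel on an S4-frame, so not valid in S4, nor in K, T (the same frame is also a K-frame and a T-frame).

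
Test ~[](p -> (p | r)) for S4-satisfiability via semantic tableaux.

1. ~[](p -> (p | r)), 0
2. ~(p -> (p | r)), 1   [~[]-rule on 1: fresh world 1, 0R1]
3. p, 1   [~->-rule on 2]
4. ~(p | r), 1   [~->-rule on 2]
5. ~p, 1   [~|-rule on 4]
6. ~r, 1   [~|-rule on 4]
Accessibility: 0R0, 0R1, 1R1
Branch closes: p and ~p both at 1.
All branches of the tableau close; one closing branch shown above.

Unsatisfiable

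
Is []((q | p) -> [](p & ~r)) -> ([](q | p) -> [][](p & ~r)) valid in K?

Valid in K

Tableau for the negation ~([]((q | p) -> [](p & ~r)) -> ([](q | p) -> [][](p & ~r))):
1. ~([]((q | p) -> [](p & ~r)) -> ([](q | p) -> [][](p & ~r))), w0
2. []((q | p) -> [](p & ~r)), w0   [~->-rule on 1]
3. ~([](q | p) -> [][](p & ~r)), w0   [~->-rule on 1]
4. [](q | p), w0   [~->-rule on 3]
5. ~[][](p & ~r), w0   [~->-rule on 3]
6. ~[](p & ~r), w1   [~[]-rule on 5: fresh world w1, w0Rw1]
7. (q | p) -> [](p & ~r), w1   [[]-rule on 2 via w0Rw1]
8. q | p, w1   [[]-rule on 4 via w0Rw1]
9. [](p & ~r), w1   [->-rule on 7 (branches; this branch)]
10. p, w1   [|-rule on 8 (branches; this branch)]
11. ~(p & ~r), w2   [~[]-rule on 6: fresh world w2, w1Rw2]
12. p & ~r, w2   [[]-rule on 9 via w1Rw2]
13. p, w2   [&-rule on 12]
14. ~r, w2   [&-rule on 12]
15. r, w2   [~&-rule on 11 (branches; this branch)]
Accessibility: w0Rw1, w1Rw2
Branch closes: r and ~r both at w2.
All branches of the negation close; one closing branch shown above.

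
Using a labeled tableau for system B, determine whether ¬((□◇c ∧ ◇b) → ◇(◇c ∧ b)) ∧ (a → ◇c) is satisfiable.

1. ¬((□◇c ∧ ◇b) → ◇(◇c ∧ b)) ∧ (a → ◇c), w0
2. ¬((□◇c ∧ ◇b) → ◇(◇c ∧ b)), w0
3. a → ◇c, w0
4. □◇c ∧ ◇b, w0
5. ¬◇(◇c ∧ b), w0
6. □◇c, w0
7. ◇b, w0
8. ¬(◇c ∧ b), w0
9. ◇c, w0
10. ¬b, w0
11. b, w1
12. ¬(◇c ∧ b), w1
13. ◇c, w1
14. ¬◇c, w1
15. ¬c, w0
16. ¬c, w1
17. c, w2
18. ¬(◇c ∧ b), w2
19. ◇c, w2
20. ¬b, w2
21. c, w3
22. ¬c, w3
Accessibility: w0Rw0, w0Rw1, w0Rw2, w1Rw0, w1Rw1, w1Rw3, w2Rw0, w2Rw2, w3Rw1, w3Rw3
Branch closes: c and ¬c both at w3.
(One branch shown.) All branches close.

Unsatisfiable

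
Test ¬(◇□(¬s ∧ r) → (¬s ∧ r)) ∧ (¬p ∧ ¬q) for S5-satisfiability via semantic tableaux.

No, unsatisfiable

1. ¬(◇□(¬s ∧ r) → (¬s ∧ r)) ∧ (¬p ∧ ¬q), w0
2. ¬(◇□(¬s ∧ r) → (¬s ∧ r)), w0
3. ¬p ∧ ¬q, w0
4. ◇□(¬s ∧ r), w0
5. ¬(¬s ∧ r), w0
6. ¬p, w0
7. ¬q, w0
8. ¬r, w0
9. □(¬s ∧ r), w1
10. ¬s ∧ r, w0
11. ¬s, w0
12. r, w0
Accessibility: w0Rw0, w0Rw1, w1Rw0, w1Rw1
Branch closes: r and ¬r both at w0.
All branches of the tableau close; one closing branch shown above.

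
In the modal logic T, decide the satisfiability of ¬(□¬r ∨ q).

1. ¬(□¬r ∨ q), u
2. ¬□¬r, u
3. ¬q, u
4. r, v
Accessibility: uRu, uRv, vRv

Yes, satisfiable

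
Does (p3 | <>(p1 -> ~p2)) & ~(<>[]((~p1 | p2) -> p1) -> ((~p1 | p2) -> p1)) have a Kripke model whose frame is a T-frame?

Satisfiable (open branch found)

1. (p3 | <>(p1 -> ~p2)) & ~(<>[]((~p1 | p2) -> p1) -> ((~p1 | p2) -> p1)), u
2. p3 | <>(p1 -> ~p2), u
3. ~(<>[]((~p1 | p2) -> p1) -> ((~p1 | p2) -> p1)), u
4. <>[]((~p1 | p2) -> p1), u
5. ~((~p1 | p2) -> p1), u
6. ~p1 | p2, u
7. ~p1, u
8. <>(p1 -> ~p2), u
9. p2, u
10. []((~p1 | p2) -> p1), v
11. (~p1 | p2) -> p1, v
12. p1, v
13. p1 -> ~p2, w
14. ~p2, w
Accessibility: uRu, uRv, uRw, vRv, wRw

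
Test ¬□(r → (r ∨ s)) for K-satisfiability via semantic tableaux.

No, unsatisfiable

1. ¬□(r → (r ∨ s)), u
2. ¬(r → (r ∨ s)), v
3. r, v
4. ¬(r ∨ s), v
5. ¬r, v
6. ¬s, v
Accessibility: uRv
Branch closes: r and ¬r both at v.
Every branch closes; the branch above is one of them.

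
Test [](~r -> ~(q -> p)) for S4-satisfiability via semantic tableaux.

Satisfiable (open branch found)

1. [](~r -> ~(q -> p)), w0
2. ~r -> ~(q -> p), w0
3. ~(q -> p), w0
4. q, w0
5. ~p, w0
Accessibility: w0Rw0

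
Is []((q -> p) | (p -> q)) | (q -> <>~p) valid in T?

Tableau for the negation ~([]((q -> p) | (p -> q)) | (q -> <>~p)):
1. ~([]((q -> p) | (p -> q)) | (q -> <>~p)), 0
2. ~[]((q -> p) | (p -> q)), 0
3. ~(q -> <>~p), 0
4. q, 0
5. ~<>~p, 0
6. p, 0
7. ~((q -> p) | (p -> q)), 1
8. ~(q -> p), 1
9. ~(p -> q), 1
10. q, 1
11. ~p, 1
12. p, 1
13. ~q, 1
Accessibility: 0R0, 0R1, 1R1
Branch closes: p and ~p both at 1.
Every branch of the negation's tableau closes; the branch above is one of them.

Valid in T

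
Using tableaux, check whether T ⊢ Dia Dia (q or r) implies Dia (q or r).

Tableau for the negation not (Dia Dia (q or r) implies Dia (q or r)):
1. not (Dia Dia (q or r) implies Dia (q or r)), 0
2. Dia Dia (q or r), 0
3. not Dia (q or r), 0
4. not (q or r), 0
5. not q, 0
6. not r, 0
7. Dia (q or r), 1
8. not (q or r), 1
9. not q, 1
10. not r, 1
11. q or r, 2
12. r, 2
Accessibility: 0R0, 0R1, 1R1, 1R2, 2R2
The negation has an open branch (countermodel exists).

No, not valid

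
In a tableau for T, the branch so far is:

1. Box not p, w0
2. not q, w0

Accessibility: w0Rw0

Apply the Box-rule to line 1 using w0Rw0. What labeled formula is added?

not p, w0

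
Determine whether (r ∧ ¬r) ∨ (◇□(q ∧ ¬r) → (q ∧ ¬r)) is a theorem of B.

Valid in B

Tableau for the negation ¬((r ∧ ¬r) ∨ (◇□(q ∧ ¬r) → (q ∧ ¬r))):
1. ¬((r ∧ ¬r) ∨ (◇□(q ∧ ¬r) → (q ∧ ¬r))), u
2. ¬(r ∧ ¬r), u
3. ¬(◇□(q ∧ ¬r) → (q ∧ ¬r)), u
4. ◇□(q ∧ ¬r), u
5. ¬(q ∧ ¬r), u
6. r, u
7. □(q ∧ ¬r), v
8. q ∧ ¬r, u
9. q, u
10. ¬r, u
Accessibility: uRu, uRv, vRu, vRv
Branch closes: r and ¬r both at u.
Every branch of the negation's tableau closes; the branch above is one of them.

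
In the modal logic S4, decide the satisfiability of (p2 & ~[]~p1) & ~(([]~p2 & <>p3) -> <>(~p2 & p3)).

1. (p2 & ~[]~p1) & ~(([]~p2 & <>p3) -> <>(~p2 & p3)), u
2. p2 & ~[]~p1, u
3. ~(([]~p2 & <>p3) -> <>(~p2 & p3)), u
4. p2, u
5. ~[]~p1, u
6. []~p2 & <>p3, u
7. ~<>(~p2 & p3), u
8. []~p2, u
9. <>p3, u
10. ~(~p2 & p3), u
11. ~p2, u
Accessibility: uRu
Branch closes: p2 and ~p2 both at u.
Every branch closes; the branch above is one of them.

Unsatisfiable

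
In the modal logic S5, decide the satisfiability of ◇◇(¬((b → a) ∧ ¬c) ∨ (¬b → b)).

Yes, satisfiable

1. ◇◇(¬((b → a) ∧ ¬c) ∨ (¬b → b)), u
2. ◇(¬((b → a) ∧ ¬c) ∨ (¬b → b)), v
3. ¬((b → a) ∧ ¬c) ∨ (¬b → b), w
4. ¬b → b, w
5. b, w
Accessibility: uRu, uRv, uRw, vRu, vRv, vRw, wRu, wRv, wRw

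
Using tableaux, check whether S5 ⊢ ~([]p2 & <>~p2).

Valid in S5

Tableau for the negation []p2 & <>~p2:
1. []p2 & <>~p2, u
2. []p2, u
3. <>~p2, u
4. p2, u
5. ~p2, v
6. p2, v
Accessibility: uRu, uRv, vRu, vRv
Branch closes: p2 and ~p2 both at v.
All branches of the negation close; one closing branch shown above.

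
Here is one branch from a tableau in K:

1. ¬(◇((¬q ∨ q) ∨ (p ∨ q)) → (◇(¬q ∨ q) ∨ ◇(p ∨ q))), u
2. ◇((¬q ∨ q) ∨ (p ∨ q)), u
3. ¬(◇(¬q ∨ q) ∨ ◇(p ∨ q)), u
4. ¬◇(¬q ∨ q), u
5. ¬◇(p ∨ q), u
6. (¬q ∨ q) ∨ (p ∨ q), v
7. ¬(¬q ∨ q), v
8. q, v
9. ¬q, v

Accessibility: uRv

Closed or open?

Both q and ¬q appear at v.

Yes, closed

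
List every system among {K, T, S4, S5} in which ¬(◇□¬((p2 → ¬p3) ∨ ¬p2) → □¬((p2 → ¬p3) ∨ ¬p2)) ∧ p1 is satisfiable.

S4-tableau for the formula:
1. ¬(◇□¬((p2 → ¬p3) ∨ ¬p2) → □¬((p2 → ¬p3) ∨ ¬p2)) ∧ p1, u
2. ¬(◇□¬((p2 → ¬p3) ∨ ¬p2) → □¬((p2 → ¬p3) ∨ ¬p2)), u
3. p1, u
4. ◇□¬((p2 → ¬p3) ∨ ¬p2), u
5. ¬□¬((p2 → ¬p3) ∨ ¬p2), u
6. □¬((p2 → ¬p3) ∨ ¬p2), v
7. ¬((p2 → ¬p3) ∨ ¬p2), v
8. ¬(p2 → ¬p3), v
9. p2, v
10. p3, v
11. (p2 → ¬p3) ∨ ¬p2, w
12. ¬p2, w
Accessibility: uRu, uRv, uRw, vRv, wRw
Complete open branch: satisfiable in S4, hence also in K, T (this S4-model is also a K-model and a T-model).
S5-tableau for the formula:
1. ¬(◇□¬((p2 → ¬p3) ∨ ¬p2) → □¬((p2 → ¬p3) ∨ ¬p2)) ∧ p1, u
2. ¬(◇□¬((p2 → ¬p3) ∨ ¬p2) → □¬((p2 → ¬p3) ∨ ¬p2)), u
3. p1, u
4. ◇□¬((p2 → ¬p3) ∨ ¬p2), u
5. ¬□¬((p2 → ¬p3) ∨ ¬p2), u
6. □¬((p2 → ¬p3) ∨ ¬p2), v
7. ¬((p2 → ¬p3) ∨ ¬p2), u
8. ¬(p2 → ¬p3), u
9. p2, u
10. p3, u
11. ¬((p2 → ¬p3) ∨ ¬p2), v
12. ¬(p2 → ¬p3), v
13. p2, v
14. p3, v
15. (p2 → ¬p3) ∨ ¬p2, w
16. ¬((p2 → ¬p3) ∨ ¬p2), w
17. ¬(p2 → ¬p3), w
18. p2, w
19. p3, w
20. p2 → ¬p3, w
21. ¬p3, w
Accessibility: uRu, uRv, uRw, vRu, vRv, vRw, wRu, wRv, wRw
Branch closes: p3 and ¬p3 both at w.
Every branch closes (one shown): unsatisfiable in S5.

K, T, S4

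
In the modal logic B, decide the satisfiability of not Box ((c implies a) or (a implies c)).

No, unsatisfiable

1. not Box ((c implies a) or (a implies c)), 0
2. not ((c implies a) or (a implies c)), 1
3. not (c implies a), 1
4. not (a implies c), 1
5. c, 1
6. not a, 1
7. a, 1
8. not c, 1
Accessibility: 0R0, 0R1, 1R0, 1R1
Branch closes: a and not a both at 1.
Every branch closes; the branch above is one of them.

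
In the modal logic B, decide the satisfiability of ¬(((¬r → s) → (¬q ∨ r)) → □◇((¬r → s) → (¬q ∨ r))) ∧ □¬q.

Unsatisfiable

1. ¬(((¬r → s) → (¬q ∨ r)) → □◇((¬r → s) → (¬q ∨ r))) ∧ □¬q, w0
2. ¬(((¬r → s) → (¬q ∨ r)) → □◇((¬r → s) → (¬q ∨ r))), w0
3. □¬q, w0
4. (¬r → s) → (¬q ∨ r), w0
5. ¬□◇((¬r → s) → (¬q ∨ r)), w0
6. ¬q, w0
7. ¬q ∨ r, w0
8. r, w0
9. ¬◇((¬r → s) → (¬q ∨ r)), w1
10. ¬q, w1
11. ¬((¬r → s) → (¬q ∨ r)), w0
12. ¬r → s, w0
13. ¬(¬q ∨ r), w0
14. q, w0
15. ¬r, w0
Accessibility: w0Rw0, w0Rw1, w1Rw0, w1Rw1
Branch closes: q and ¬q both at w0.
Every branch closes; the branch above is one of them.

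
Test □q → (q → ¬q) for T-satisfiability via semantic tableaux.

1. □q → (q → ¬q), w0
2. q → ¬q, w0   [→-rule on 1 (branches; this branch)]
3. ¬q, w0   [→-rule on 2 (branches; this branch)]
Accessibility: w0Rw0

Satisfiable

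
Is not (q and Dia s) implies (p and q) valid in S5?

Invalid (countermodel exists)

Tableau for the negation not (not (q and Dia s) implies (p and q)):
1. not (not (q and Dia s) implies (p and q)), w0
2. not (q and Dia s), w0
3. not (p and q), w0
4. not Dia s, w0
5. not s, w0
6. not q, w0
Accessibility: w0Rw0
The negation has an open branch (countermodel exists).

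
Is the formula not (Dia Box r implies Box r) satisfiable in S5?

1. not (Dia Box r implies Box r), w0
2. Dia Box r, w0
3. not Box r, w0
4. Box r, w1
5. r, w0
6. r, w1
7. not r, w2
8. r, w2
Accessibility: w0Rw0, w0Rw1, w0Rw2, w1Rw0, w1Rw1, w1Rw2, w2Rw0, w2Rw1, w2Rw2
Branch closes: r and not r both at w2.
Every branch closes; the branch above is one of them.

No, unsatisfiable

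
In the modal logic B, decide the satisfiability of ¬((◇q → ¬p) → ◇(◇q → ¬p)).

No, unsatisfiable

1. ¬((◇q → ¬p) → ◇(◇q → ¬p)), u
2. ◇q → ¬p, u   [¬→-rule on 1]
3. ¬◇(◇q → ¬p), u   [¬→-rule on 1]
4. ¬(◇q → ¬p), u   [¬◇-rule on 3 via uRu]
5. ◇q, u   [¬→-rule on 4]
6. p, u   [¬→-rule on 4]
7. ¬◇q, u   [→-rule on 2 (branches; this branch)]
8. ¬q, u   [¬◇-rule on 7 via uRu]
9. q, v   [◇-rule on 5: fresh world v, uRv]
10. ¬(◇q → ¬p), v   [¬◇-rule on 3 via uRv]
11. ◇q, v   [¬→-rule on 10]
12. p, v   [¬→-rule on 10]
13. ¬q, v   [¬◇-rule on 7 via uRv]
Accessibility: uRu, uRv, vRu, vRv
Branch closes: q and ¬q both at v.
Every branch closes; the branch above is one of them.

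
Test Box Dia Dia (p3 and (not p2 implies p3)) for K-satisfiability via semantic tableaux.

Satisfiable

1. Box Dia Dia (p3 and (not p2 implies p3)), 0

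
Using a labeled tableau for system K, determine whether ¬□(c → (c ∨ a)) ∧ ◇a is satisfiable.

1. ¬□(c → (c ∨ a)) ∧ ◇a, 0
2. ¬□(c → (c ∨ a)), 0   [∧-rule on 1]
3. ◇a, 0   [∧-rule on 1]
4. ¬(c → (c ∨ a)), 1   [¬□-rule on 2: fresh world 1, 0R1]
5. c, 1   [¬→-rule on 4]
6. ¬(c ∨ a), 1   [¬→-rule on 4]
7. ¬c, 1   [¬∨-rule on 6]
8. ¬a, 1   [¬∨-rule on 6]
Accessibility: 0R1
Branch closes: c and ¬c both at 1.
Every branch closes; the branch above is one of them.

No, unsatisfiable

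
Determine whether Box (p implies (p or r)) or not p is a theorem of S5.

Tableau for the negation not (Box (p implies (p or r)) or not p):
1. not (Box (p implies (p or r)) or not p), u
2. not Box (p implies (p or r)), u
3. p, u
4. not (p implies (p or r)), v
5. p, v
6. not (p or r), v
7. not p, v
8. not r, v
Accessibility: uRu, uRv, vRu, vRv
Branch closes: p and not p both at v.
Every branch of the negation's tableau closes; the branch above is one of them.

Yes, valid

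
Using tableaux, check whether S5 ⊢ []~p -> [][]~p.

Tableau for the negation ~([]~p -> [][]~p):
1. ~([]~p -> [][]~p), w0
2. []~p, w0   [~->-rule on 1]
3. ~[][]~p, w0   [~->-rule on 1]
4. ~p, w0   [[]-rule on 2 via w0Rw0]
5. ~[]~p, w1   [~[]-rule on 3: fresh world w1, w0Rw1]
6. ~p, w1   [[]-rule on 2 via w0Rw1]
7. p, w2   [~[]-rule on 5: fresh world w2, w1Rw2]
8. ~p, w2   [[]-rule on 2 via w0Rw2]
Accessibility: w0Rw0, w0Rw1, w0Rw2, w1Rw0, w1Rw1, w1Rw2, w2Rw0, w2Rw1, w2Rw2
Branch closes: p and ~p both at w2.
Every branch of the negation's tableau closes; the branch above is one of them.

Yes, valid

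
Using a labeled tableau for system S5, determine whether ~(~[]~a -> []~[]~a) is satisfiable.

1. ~(~[]~a -> []~[]~a), 0
2. ~[]~a, 0   [~->-rule on 1]
3. ~[]~[]~a, 0   [~->-rule on 1]
4. a, 1   [~[]-rule on 2: fresh world 1, 0R1]
5. []~a, 2   [~[]-rule on 3: fresh world 2, 0R2]
6. ~a, 0   [[]-rule on 5 via 2R0]
7. ~a, 1   [[]-rule on 5 via 2R1]
Accessibility: 0R0, 0R1, 0R2, 1R0, 1R1, 1R2, 2R0, 2R1, 2R2
Branch closes: a and ~a both at 1.
(One branch shown.) All branches close.

No, unsatisfiable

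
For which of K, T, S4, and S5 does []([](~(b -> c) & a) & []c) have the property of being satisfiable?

K

T-tableau for the formula:
1. []([](~(b -> c) & a) & []c), w0
2. [](~(b -> c) & a) & []c, w0   [[]-rule on 1 via w0Rw0]
3. [](~(b -> c) & a), w0   [&-rule on 2]
4. []c, w0   [&-rule on 2]
5. ~(b -> c) & a, w0   [[]-rule on 3 via w0Rw0]
6. ~(b -> c), w0   [&-rule on 5]
7. a, w0   [&-rule on 5]
8. b, w0   [~->-rule on 6]
9. ~c, w0   [~->-rule on 6]
10. c, w0   [[]-rule on 4 via w0Rw0]
Accessibility: w0Rw0
Branch closes: c and ~c both at w0.
Every branch closes (one shown): unsatisfiable in T, hence also in S4, S5 (every S4/S5-frame is a T-frame).
K-tableau for the formula:
1. []([](~(b -> c) & a) & []c), w0
Complete open branch: satisfiable in K.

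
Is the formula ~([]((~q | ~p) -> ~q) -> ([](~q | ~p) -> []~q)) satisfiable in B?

1. ~([]((~q | ~p) -> ~q) -> ([](~q | ~p) -> []~q)), u
2. []((~q | ~p) -> ~q), u
3. ~([](~q | ~p) -> []~q), u
4. [](~q | ~p), u
5. ~[]~q, u
6. (~q | ~p) -> ~q, u
7. ~q | ~p, u
8. ~q, u
9. ~p, u
10. q, v
11. (~q | ~p) -> ~q, v
12. ~q | ~p, v
13. ~(~q | ~p), v
14. p, v
15. ~p, v
Accessibility: uRu, uRv, vRu, vRv
Branch closes: p and ~p both at v.
All branches of the tableau close; one closing branch shown above.

No, unsatisfiable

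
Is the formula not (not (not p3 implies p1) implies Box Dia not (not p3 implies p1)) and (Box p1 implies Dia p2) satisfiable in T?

Yes, satisfiable

1. not (not (not p3 implies p1) implies Box Dia not (not p3 implies p1)) and (Box p1 implies Dia p2), w0
2. not (not (not p3 implies p1) implies Box Dia not (not p3 implies p1)), w0   [and-rule on 1]
3. Box p1 implies Dia p2, w0   [and-rule on 1]
4. not (not p3 implies p1), w0   [neg-implies-rule on 2]
5. not Box Dia not (not p3 implies p1), w0   [neg-implies-rule on 2]
6. not p3, w0   [neg-implies-rule on 4]
7. not p1, w0   [neg-implies-rule on 4]
8. Dia p2, w0   [implies-rule on 3 (branches; this branch)]
9. not Dia not (not p3 implies p1), w1   [neg-Box-rule on 5: fresh world w1, w0Rw1]
10. not p3 implies p1, w1   [neg-Dia-rule on 9 via w1Rw1]
11. p1, w1   [implies-rule on 10 (branches; this branch)]
12. p2, w2   [Dia-rule on 8: fresh world w2, w0Rw2]
Accessibility: w0Rw0, w0Rw1, w0Rw2, w1Rw1, w2Rw2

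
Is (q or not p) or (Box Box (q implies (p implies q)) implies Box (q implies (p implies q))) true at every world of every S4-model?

Yes, valid

Tableau for the negation not ((q or not p) or (Box Box (q implies (p implies q)) implies Box (q implies (p implies q)))):
1. not ((q or not p) or (Box Box (q implies (p implies q)) implies Box (q implies (p implies q)))), w0
2. not (q or not p), w0
3. not (Box Box (q implies (p implies q)) implies Box (q implies (p implies q))), w0
4. not q, w0
5. p, w0
6. Box Box (q implies (p implies q)), w0
7. not Box (q implies (p implies q)), w0
8. Box (q implies (p implies q)), w0
9. q implies (p implies q), w0
10. not (q implies (p implies q)), w1
11. q, w1
12. not (p implies q), w1
13. p, w1
14. not q, w1
Accessibility: w0Rw0, w0Rw1, w1Rw1
Branch closes: q and not q both at w1.
All branches of the negation close; one closing branch shown above.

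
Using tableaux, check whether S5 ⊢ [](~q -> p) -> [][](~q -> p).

Yes, valid

Tableau for the negation ~([](~q -> p) -> [][](~q -> p)):
1. ~([](~q -> p) -> [][](~q -> p)), 0
2. [](~q -> p), 0   [~->-rule on 1]
3. ~[][](~q -> p), 0   [~->-rule on 1]
4. ~q -> p, 0   [[]-rule on 2 via 0R0]
5. p, 0   [->-rule on 4 (branches; this branch)]
6. ~[](~q -> p), 1   [~[]-rule on 3: fresh world 1, 0R1]
7. ~q -> p, 1   [[]-rule on 2 via 0R1]
8. p, 1   [->-rule on 7 (branches; this branch)]
9. ~(~q -> p), 2   [~[]-rule on 6: fresh world 2, 1R2]
10. ~q, 2   [~->-rule on 9]
11. ~p, 2   [~->-rule on 9]
12. ~q -> p, 2   [[]-rule on 2 via 0R2]
13. p, 2   [->-rule on 12 (branches; this branch)]
Accessibility: 0R0, 0R1, 0R2, 1R0, 1R1, 1R2, 2R0, 2R1, 2R2
Branch closes: p and ~p both at 2.
Every branch of the negation's tableau closes; the branch above is one of them.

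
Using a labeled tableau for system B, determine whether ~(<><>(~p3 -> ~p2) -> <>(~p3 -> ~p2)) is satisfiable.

1. ~(<><>(~p3 -> ~p2) -> <>(~p3 -> ~p2)), w0
2. <><>(~p3 -> ~p2), w0
3. ~<>(~p3 -> ~p2), w0
4. ~(~p3 -> ~p2), w0
5. ~p3, w0
6. p2, w0
7. <>(~p3 -> ~p2), w1
8. ~(~p3 -> ~p2), w1
9. ~p3, w1
10. p2, w1
11. ~p3 -> ~p2, w2
12. ~p2, w2
Accessibility: w0Rw0, w0Rw1, w1Rw0, w1Rw1, w1Rw2, w2Rw1, w2Rw2

Yes, satisfiable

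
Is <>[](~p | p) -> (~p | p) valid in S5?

Yes, valid

Tableau for the negation ~(<>[](~p | p) -> (~p | p)):
1. ~(<>[](~p | p) -> (~p | p)), 0
2. <>[](~p | p), 0
3. ~(~p | p), 0
4. p, 0
5. ~p, 0
Accessibility: 0R0
Branch closes: p and ~p both at 0.
All branches of the negation close; one closing branch shown above.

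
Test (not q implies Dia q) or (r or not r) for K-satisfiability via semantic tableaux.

1. (not q implies Dia q) or (r or not r), w0
2. r or not r, w0
3. not r, w0

Yes, satisfiable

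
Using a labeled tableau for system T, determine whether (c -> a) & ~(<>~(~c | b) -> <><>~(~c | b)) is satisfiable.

Unsatisfiable (every branch closes)

1. (c -> a) & ~(<>~(~c | b) -> <><>~(~c | b)), 0
2. c -> a, 0
3. ~(<>~(~c | b) -> <><>~(~c | b)), 0
4. <>~(~c | b), 0
5. ~<><>~(~c | b), 0
6. ~<>~(~c | b), 0
7. ~c | b, 0
8. a, 0
9. b, 0
10. ~(~c | b), 1
11. c, 1
12. ~b, 1
13. ~<>~(~c | b), 1
14. ~c | b, 1
15. b, 1
Accessibility: 0R0, 0R1, 1R1
Branch closes: b and ~b both at 1.
(One branch shown.) All branches close.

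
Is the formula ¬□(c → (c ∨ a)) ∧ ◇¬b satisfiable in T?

Unsatisfiable (every branch closes)

1. ¬□(c → (c ∨ a)) ∧ ◇¬b, 0
2. ¬□(c → (c ∨ a)), 0
3. ◇¬b, 0
4. ¬(c → (c ∨ a)), 1
5. c, 1
6. ¬(c ∨ a), 1
7. ¬c, 1
8. ¬a, 1
Accessibility: 0R0, 0R1, 1R1
Branch closes: c and ¬c both at 1.
(One branch shown.) All branches close.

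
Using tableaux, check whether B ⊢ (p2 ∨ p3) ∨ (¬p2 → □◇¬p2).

Tableau for the negation ¬((p2 ∨ p3) ∨ (¬p2 → □◇¬p2)):
1. ¬((p2 ∨ p3) ∨ (¬p2 → □◇¬p2)), u
2. ¬(p2 ∨ p3), u
3. ¬(¬p2 → □◇¬p2), u
4. ¬p2, u
5. ¬p3, u
6. ¬□◇¬p2, u
7. ¬◇¬p2, v
8. p2, u
Accessibility: uRu, uRv, vRu, vRv
Branch closes: p2 and ¬p2 both at u.
Every branch of the negation's tableau closes; the branch above is one of them.

Valid in B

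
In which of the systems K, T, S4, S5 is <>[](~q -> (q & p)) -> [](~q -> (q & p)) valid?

S5

S5-tableau for the negation ~(<>[](~q -> (q & p)) -> [](~q -> (q & p))):
1. ~(<>[](~q -> (q & p)) -> [](~q -> (q & p))), u
2. <>[](~q -> (q & p)), u
3. ~[](~q -> (q & p)), u
4. [](~q -> (q & p)), v
5. ~q -> (q & p), u
6. ~q -> (q & p), v
7. q & p, u
8. q, u
9. p, u
10. q & p, v
11. q, v
12. p, v
13. ~(~q -> (q & p)), w
14. ~q, w
15. ~(q & p), w
16. ~q -> (q & p), w
17. ~p, w
18. q & p, w
19. q, w
20. p, w
Accessibility: uRu, uRv, uRw, vRu, vRv, vRw, wRu, wRv, wRw
Branch closes: q and ~q both at w.
Every branch closes (one shown): valid in S5.
S4-tableau for the negation ~(<>[](~q -> (q & p)) -> [](~q -> (q & p))):
1. ~(<>[](~q -> (q & p)) -> [](~q -> (q & p))), u
2. <>[](~q -> (q & p)), u
3. ~[](~q -> (q & p)), u
4. [](~q -> (q & p)), v
5. ~q -> (q & p), v
6. q & p, v
7. q, v
8. p, v
9. ~(~q -> (q & p)), w
10. ~q, w
11. ~(q & p), w
12. ~p, w
Accessibility: uRu, uRv, uRw, vRv, wRw
Complete open branch: countermodel on an S4-frame, so not valid in S4, nor in K, T (the same frame is also a K-frame and a T-frame).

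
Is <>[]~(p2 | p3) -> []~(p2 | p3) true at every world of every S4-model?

Tableau for the negation ~(<>[]~(p2 | p3) -> []~(p2 | p3)):
1. ~(<>[]~(p2 | p3) -> []~(p2 | p3)), w0
2. <>[]~(p2 | p3), w0
3. ~[]~(p2 | p3), w0
4. []~(p2 | p3), w1
5. ~(p2 | p3), w1
6. ~p2, w1
7. ~p3, w1
8. p2 | p3, w2
9. p3, w2
Accessibility: w0Rw0, w0Rw1, w0Rw2, w1Rw1, w2Rw2
The negation has an open branch (countermodel exists).

Invalid (countermodel exists)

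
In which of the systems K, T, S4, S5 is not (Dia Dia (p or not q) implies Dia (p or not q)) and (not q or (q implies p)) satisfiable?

K

T-tableau for the formula:
1. not (Dia Dia (p or not q) implies Dia (p or not q)) and (not q or (q implies p)), 0
2. not (Dia Dia (p or not q) implies Dia (p or not q)), 0
3. not q or (q implies p), 0
4. Dia Dia (p or not q), 0
5. not Dia (p or not q), 0
6. not (p or not q), 0
7. not p, 0
8. q, 0
9. q implies p, 0
10. p, 0
Accessibility: 0R0
Branch closes: p and not p both at 0.
Every branch closes (one shown): unsatisfiable in T, hence also in S4, S5 (every S4/S5-frame is a T-frame).
K-tableau for the formula:
1. not (Dia Dia (p or not q) implies Dia (p or not q)) and (not q or (q implies p)), 0
2. not (Dia Dia (p or not q) implies Dia (p or not q)), 0
3. not q or (q implies p), 0
4. Dia Dia (p or not q), 0
5. not Dia (p or not q), 0
6. q implies p, 0
7. p, 0
8. Dia (p or not q), 1
9. not (p or not q), 1
10. not p, 1
11. q, 1
12. p or not q, 2
13. not q, 2
Accessibility: 0R1, 1R2
Complete open branch: satisfiable in K.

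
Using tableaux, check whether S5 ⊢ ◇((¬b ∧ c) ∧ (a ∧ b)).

Not valid

Tableau for the negation ¬◇((¬b ∧ c) ∧ (a ∧ b)):
1. ¬◇((¬b ∧ c) ∧ (a ∧ b)), w0
2. ¬((¬b ∧ c) ∧ (a ∧ b)), w0   [¬◇-rule on 1 via w0Rw0]
3. ¬(a ∧ b), w0   [¬∧-rule on 2 (branches; this branch)]
4. ¬b, w0   [¬∧-rule on 3 (branches; this branch)]
Accessibility: w0Rw0
The negation has an open branch (countermodel exists).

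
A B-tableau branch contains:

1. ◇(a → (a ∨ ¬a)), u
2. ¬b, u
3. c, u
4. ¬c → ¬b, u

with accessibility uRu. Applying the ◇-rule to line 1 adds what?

a fresh world v with uRv, and a → (a ∨ ¬a) at v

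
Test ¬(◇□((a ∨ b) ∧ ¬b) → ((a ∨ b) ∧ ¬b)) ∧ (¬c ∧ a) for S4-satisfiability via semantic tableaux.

1. ¬(◇□((a ∨ b) ∧ ¬b) → ((a ∨ b) ∧ ¬b)) ∧ (¬c ∧ a), w0
2. ¬(◇□((a ∨ b) ∧ ¬b) → ((a ∨ b) ∧ ¬b)), w0   [∧-rule on 1]
3. ¬c ∧ a, w0   [∧-rule on 1]
4. ◇□((a ∨ b) ∧ ¬b), w0   [¬→-rule on 2]
5. ¬((a ∨ b) ∧ ¬b), w0   [¬→-rule on 2]
6. ¬c, w0   [∧-rule on 3]
7. a, w0   [∧-rule on 3]
8. b, w0   [¬∧-rule on 5 (branches; this branch)]
9. □((a ∨ b) ∧ ¬b), w1   [◇-rule on 4: fresh world w1, w0Rw1]
10. (a ∨ b) ∧ ¬b, w1   [□-rule on 9 via w1Rw1]
11. a ∨ b, w1   [∧-rule on 10]
12. ¬b, w1   [∧-rule on 10]
13. a, w1   [∨-rule on 11 (branches; this branch)]
Accessibility: w0Rw0, w0Rw1, w1Rw1

Satisfiable (open branch found)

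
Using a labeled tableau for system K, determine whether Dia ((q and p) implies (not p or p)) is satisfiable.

Satisfiable

1. Dia ((q and p) implies (not p or p)), w0
2. (q and p) implies (not p or p), w1
3. not p or p, w1
4. p, w1
Accessibility: w0Rw1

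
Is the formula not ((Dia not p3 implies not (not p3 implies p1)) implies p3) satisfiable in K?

Satisfiable

1. not ((Dia not p3 implies not (not p3 implies p1)) implies p3), 0
2. Dia not p3 implies not (not p3 implies p1), 0
3. not p3, 0
4. not (not p3 implies p1), 0
5. not p1, 0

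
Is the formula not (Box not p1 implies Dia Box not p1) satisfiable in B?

1. not (Box not p1 implies Dia Box not p1), 0
2. Box not p1, 0   [neg-implies-rule on 1]
3. not Dia Box not p1, 0   [neg-implies-rule on 1]
4. not p1, 0   [Box-rule on 2 via 0R0]
5. not Box not p1, 0   [neg-Dia-rule on 3 via 0R0]
6. p1, 1   [neg-Box-rule on 5: fresh world 1, 0R1]
7. not p1, 1   [Box-rule on 2 via 0R1]
Accessibility: 0R0, 0R1, 1R0, 1R1
Branch closes: p1 and not p1 both at 1.
All branches of the tableau close; one closing branch shown above.

No, unsatisfiable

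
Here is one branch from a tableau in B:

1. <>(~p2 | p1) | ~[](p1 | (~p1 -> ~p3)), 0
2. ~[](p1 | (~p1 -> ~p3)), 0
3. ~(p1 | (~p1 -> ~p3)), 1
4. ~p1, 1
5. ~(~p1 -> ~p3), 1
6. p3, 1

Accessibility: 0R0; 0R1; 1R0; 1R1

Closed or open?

Not closed

No world carries both an atom and its negation.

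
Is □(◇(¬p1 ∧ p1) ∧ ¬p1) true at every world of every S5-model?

Tableau for the negation ¬□(◇(¬p1 ∧ p1) ∧ ¬p1):
1. ¬□(◇(¬p1 ∧ p1) ∧ ¬p1), 0
2. ¬(◇(¬p1 ∧ p1) ∧ ¬p1), 1
3. p1, 1
Accessibility: 0R0, 0R1, 1R0, 1R1
The negation has an open branch (countermodel exists).

Not valid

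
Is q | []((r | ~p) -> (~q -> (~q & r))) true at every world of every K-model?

No, not valid

Tableau for the negation ~(q | []((r | ~p) -> (~q -> (~q & r)))):
1. ~(q | []((r | ~p) -> (~q -> (~q & r)))), 0
2. ~q, 0
3. ~[]((r | ~p) -> (~q -> (~q & r))), 0
4. ~((r | ~p) -> (~q -> (~q & r))), 1
5. r | ~p, 1
6. ~(~q -> (~q & r)), 1
7. ~q, 1
8. ~(~q & r), 1
9. ~p, 1
10. ~r, 1
Accessibility: 0R1
The negation has an open branch (countermodel exists).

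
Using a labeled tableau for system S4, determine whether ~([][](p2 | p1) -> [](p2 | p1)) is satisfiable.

1. ~([][](p2 | p1) -> [](p2 | p1)), 0
2. [][](p2 | p1), 0
3. ~[](p2 | p1), 0
4. [](p2 | p1), 0
5. p2 | p1, 0
6. p1, 0
7. ~(p2 | p1), 1
8. ~p2, 1
9. ~p1, 1
10. [](p2 | p1), 1
11. p2 | p1, 1
12. p1, 1
Accessibility: 0R0, 0R1, 1R1
Branch closes: p1 and ~p1 both at 1.
(One branch shown.) All branches close.

Unsatisfiable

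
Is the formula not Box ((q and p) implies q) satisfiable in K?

Unsatisfiable (every branch closes)

1. not Box ((q and p) implies q), w0
2. not ((q and p) implies q), w1
3. q and p, w1
4. not q, w1
5. q, w1
6. p, w1
Accessibility: w0Rw1
Branch closes: q and not q both at w1.
Every branch closes; the branch above is one of them.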